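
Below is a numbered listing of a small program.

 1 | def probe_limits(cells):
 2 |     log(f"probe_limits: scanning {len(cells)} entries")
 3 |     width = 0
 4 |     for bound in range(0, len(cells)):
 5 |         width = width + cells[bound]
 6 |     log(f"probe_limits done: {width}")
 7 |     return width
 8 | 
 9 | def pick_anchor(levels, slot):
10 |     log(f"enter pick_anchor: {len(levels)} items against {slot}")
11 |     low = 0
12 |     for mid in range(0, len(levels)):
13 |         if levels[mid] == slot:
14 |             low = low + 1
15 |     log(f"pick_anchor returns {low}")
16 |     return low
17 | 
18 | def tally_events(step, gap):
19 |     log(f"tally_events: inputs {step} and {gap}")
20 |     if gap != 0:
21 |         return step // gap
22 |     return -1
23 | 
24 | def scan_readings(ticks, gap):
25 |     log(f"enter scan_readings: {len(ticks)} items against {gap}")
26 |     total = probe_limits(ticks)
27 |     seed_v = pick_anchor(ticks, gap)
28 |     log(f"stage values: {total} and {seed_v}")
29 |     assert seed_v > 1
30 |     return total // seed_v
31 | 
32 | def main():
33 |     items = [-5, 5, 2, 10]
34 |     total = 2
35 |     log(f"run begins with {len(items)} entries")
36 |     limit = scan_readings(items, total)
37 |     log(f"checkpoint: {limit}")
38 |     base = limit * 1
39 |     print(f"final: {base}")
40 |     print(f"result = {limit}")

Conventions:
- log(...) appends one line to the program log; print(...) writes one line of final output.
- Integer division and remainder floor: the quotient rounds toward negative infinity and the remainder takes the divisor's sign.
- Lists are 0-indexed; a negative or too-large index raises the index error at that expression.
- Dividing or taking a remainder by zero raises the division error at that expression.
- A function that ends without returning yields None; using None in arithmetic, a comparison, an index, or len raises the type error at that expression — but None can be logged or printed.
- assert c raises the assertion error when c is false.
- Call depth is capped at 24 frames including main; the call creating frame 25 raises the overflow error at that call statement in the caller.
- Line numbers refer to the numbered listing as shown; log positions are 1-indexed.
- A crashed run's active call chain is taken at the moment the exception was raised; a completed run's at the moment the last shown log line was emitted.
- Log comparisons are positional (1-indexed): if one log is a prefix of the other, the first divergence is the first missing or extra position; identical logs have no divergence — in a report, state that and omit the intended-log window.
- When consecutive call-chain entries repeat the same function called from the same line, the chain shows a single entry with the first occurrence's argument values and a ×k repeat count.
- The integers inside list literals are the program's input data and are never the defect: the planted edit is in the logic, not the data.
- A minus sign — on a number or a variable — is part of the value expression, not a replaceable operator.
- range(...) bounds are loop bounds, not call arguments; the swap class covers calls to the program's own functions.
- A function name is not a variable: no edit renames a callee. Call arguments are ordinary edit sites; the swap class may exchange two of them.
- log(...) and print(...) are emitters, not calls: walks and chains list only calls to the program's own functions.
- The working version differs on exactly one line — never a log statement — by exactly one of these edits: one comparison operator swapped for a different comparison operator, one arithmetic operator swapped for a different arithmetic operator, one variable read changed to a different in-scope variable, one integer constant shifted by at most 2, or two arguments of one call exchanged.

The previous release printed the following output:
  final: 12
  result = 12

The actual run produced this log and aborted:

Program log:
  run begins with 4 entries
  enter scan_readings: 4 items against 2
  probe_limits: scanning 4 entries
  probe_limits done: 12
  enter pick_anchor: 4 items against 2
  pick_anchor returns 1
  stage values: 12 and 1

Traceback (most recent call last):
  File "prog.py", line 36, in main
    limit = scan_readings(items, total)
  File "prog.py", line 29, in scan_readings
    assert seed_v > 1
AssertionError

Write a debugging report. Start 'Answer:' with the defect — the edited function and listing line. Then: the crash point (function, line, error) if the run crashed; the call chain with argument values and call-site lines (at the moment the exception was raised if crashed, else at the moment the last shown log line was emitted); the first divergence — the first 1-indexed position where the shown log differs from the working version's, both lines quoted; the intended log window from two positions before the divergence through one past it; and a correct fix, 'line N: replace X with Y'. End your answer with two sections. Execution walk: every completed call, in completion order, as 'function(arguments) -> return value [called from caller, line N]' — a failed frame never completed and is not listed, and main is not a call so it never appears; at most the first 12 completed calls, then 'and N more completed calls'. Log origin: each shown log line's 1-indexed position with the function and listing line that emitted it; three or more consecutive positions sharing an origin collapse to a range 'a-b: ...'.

Answer: the defect is in scan_readings at line 29.
Core observation: After 7 matching log lines the faulty run goes silent, while the working version continues with 'checkpoint: 12'.
Crash: scan_readings, line 29, AssertionError.
Call chain: main -> scan_readings([-5, 5, 2, 10], 2) (called at line 36).
First divergence: position 8 (shown log ended at 7 lines; the working version continues: 'checkpoint: 12').
Intended log window:
  6: pick_anchor returns 1
  7: stage values: 12 and 1
  8: checkpoint: 12
Execution walk:
  probe_limits([-5, 5, 2, 10]) -> 12  [called from scan_readings, line 26]
  pick_anchor([-5, 5, 2, 10], 2) -> 1  [called from scan_readings, line 27]
Log origins:
  1: emitted by main (line 35)
  2: emitted by scan_readings (line 25)
  3: emitted by probe_limits (line 2)
  4: emitted by probe_limits (line 6)
  5: emitted by pick_anchor (line 10)
  6: emitted by pick_anchor (line 15)
  7: emitted by scan_readings (line 28)
A correct fix: line 29: replace `1` with `0`.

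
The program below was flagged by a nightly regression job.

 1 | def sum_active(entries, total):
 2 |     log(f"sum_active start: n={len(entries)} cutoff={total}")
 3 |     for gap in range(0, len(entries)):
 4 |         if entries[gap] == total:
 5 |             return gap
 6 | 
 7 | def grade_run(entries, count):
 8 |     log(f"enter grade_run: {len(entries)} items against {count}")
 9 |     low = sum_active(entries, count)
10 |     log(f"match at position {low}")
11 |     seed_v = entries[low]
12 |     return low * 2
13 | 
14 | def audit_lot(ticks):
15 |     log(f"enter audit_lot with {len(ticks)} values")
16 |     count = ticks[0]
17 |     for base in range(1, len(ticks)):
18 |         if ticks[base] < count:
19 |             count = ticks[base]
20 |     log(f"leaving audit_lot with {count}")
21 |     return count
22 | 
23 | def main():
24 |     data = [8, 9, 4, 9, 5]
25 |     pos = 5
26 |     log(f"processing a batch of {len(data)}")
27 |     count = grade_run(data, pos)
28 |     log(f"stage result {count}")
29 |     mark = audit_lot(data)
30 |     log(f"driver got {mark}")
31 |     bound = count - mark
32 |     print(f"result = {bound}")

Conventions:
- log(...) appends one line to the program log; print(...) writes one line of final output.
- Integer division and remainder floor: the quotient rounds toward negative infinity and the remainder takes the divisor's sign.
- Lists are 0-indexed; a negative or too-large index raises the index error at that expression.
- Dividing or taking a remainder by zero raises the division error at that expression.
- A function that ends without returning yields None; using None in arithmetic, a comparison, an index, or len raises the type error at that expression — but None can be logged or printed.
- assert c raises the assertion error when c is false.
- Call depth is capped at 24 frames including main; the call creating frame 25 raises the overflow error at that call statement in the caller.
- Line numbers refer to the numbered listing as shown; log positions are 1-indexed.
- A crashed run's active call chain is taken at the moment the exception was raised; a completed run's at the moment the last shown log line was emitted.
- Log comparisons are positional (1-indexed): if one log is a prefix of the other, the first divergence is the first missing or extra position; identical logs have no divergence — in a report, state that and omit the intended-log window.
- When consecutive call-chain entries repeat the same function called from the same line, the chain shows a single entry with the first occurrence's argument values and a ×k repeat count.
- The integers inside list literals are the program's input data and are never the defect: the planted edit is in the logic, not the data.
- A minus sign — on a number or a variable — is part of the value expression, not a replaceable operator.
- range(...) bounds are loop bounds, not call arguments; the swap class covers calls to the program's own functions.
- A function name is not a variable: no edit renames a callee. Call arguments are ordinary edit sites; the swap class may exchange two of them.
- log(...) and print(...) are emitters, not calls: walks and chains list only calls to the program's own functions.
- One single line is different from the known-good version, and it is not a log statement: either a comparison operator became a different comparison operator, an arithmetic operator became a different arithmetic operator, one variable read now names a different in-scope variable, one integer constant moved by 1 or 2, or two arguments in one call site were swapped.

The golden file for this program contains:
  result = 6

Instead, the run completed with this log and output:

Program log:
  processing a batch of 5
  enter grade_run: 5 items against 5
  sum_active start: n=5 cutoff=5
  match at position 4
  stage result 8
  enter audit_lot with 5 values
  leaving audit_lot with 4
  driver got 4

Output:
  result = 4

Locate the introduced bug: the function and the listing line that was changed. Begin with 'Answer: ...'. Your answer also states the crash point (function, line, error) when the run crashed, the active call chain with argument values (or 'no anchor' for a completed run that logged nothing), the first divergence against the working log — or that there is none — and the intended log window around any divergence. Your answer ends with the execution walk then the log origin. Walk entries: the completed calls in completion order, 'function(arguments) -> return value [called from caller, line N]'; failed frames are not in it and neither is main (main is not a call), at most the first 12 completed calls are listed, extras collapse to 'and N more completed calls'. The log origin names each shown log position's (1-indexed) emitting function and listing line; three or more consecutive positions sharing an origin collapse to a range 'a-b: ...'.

Answer: the defect is in grade_run at line 12.
The tell: The earliest visible damage is log position 5 — 'stage result 8' rather than the intended 'stage result 10'.
Call chain: main.
First divergence: position 5 — shown 'stage result 8', intended 'stage result 10'.
Intended log window:
  3: sum_active start: n=5 cutoff=5
  4: match at position 4
  5: stage result 10
  6: enter audit_lot with 5 values
Execution walk:
  sum_active([8, 9, 4, 9, 5], 5) -> 4  [called from grade_run, line 9]
  grade_run([8, 9, 4, 9, 5], 5) -> 8  [called from main, line 27]
  audit_lot([8, 9, 4, 9, 5]) -> 4  [called from main, line 29]
Log line origins:
  1: from main, line 26
  2: from grade_run, line 8
  3: from sum_active, line 2
  4: from grade_run, line 10
  5: from main, line 28
  6: from audit_lot, line 15
  7: from audit_lot, line 20
  8: from main, line 30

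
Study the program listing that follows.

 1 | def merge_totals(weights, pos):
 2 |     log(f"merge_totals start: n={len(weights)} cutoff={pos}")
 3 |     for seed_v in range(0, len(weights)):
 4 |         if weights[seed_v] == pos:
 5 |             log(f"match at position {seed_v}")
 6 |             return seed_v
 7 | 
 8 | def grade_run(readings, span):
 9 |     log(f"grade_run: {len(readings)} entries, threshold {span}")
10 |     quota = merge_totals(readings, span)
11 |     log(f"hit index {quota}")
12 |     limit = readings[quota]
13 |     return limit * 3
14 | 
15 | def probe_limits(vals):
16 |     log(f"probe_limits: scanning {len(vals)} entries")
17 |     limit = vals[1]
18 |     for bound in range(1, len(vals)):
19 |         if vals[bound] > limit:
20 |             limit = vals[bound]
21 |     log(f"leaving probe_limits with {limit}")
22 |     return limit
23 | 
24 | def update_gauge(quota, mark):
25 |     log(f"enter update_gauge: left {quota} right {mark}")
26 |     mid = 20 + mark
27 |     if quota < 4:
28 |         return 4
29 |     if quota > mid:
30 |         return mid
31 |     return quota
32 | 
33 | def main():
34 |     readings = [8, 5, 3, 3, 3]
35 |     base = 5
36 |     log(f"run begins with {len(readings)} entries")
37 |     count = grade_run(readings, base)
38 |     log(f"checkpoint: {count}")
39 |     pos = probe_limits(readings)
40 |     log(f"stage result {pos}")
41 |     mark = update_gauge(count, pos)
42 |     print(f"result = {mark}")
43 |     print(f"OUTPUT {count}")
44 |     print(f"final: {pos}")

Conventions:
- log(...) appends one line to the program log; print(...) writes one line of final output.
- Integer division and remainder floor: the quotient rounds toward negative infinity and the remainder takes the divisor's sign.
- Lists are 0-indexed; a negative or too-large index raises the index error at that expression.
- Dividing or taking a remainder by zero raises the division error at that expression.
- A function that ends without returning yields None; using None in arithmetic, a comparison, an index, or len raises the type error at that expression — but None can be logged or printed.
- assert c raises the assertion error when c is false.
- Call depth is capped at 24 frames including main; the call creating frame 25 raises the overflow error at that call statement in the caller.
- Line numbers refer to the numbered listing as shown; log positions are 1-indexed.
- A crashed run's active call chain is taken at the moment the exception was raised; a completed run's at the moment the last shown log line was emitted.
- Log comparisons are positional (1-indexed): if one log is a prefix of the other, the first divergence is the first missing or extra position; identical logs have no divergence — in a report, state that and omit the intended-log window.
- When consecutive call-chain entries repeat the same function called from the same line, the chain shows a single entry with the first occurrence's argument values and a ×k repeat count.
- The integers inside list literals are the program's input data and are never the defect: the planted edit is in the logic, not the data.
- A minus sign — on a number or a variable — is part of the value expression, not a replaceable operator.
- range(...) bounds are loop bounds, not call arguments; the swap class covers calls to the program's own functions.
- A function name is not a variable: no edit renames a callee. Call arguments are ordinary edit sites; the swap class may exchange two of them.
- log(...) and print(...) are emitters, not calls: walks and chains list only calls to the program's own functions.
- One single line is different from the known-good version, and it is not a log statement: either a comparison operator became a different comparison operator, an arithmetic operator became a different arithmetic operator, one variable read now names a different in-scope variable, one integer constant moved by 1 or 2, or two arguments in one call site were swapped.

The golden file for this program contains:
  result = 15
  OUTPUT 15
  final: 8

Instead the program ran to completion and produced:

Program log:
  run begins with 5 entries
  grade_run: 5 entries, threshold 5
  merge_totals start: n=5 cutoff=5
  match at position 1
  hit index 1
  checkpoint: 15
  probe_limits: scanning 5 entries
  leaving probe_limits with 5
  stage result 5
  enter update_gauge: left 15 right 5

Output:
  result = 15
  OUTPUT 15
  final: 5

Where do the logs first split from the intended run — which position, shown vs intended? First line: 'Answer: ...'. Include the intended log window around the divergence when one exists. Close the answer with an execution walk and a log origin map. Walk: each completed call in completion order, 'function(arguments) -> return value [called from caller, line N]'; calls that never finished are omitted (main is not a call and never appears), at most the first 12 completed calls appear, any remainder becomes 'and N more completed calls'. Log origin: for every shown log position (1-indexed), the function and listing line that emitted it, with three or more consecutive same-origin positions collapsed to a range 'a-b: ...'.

Answer: at position 8 the run shows 'leaving probe_limits with 5' where the working version logs 'leaving probe_limits with 8'.
Intended log window:
  6: checkpoint: 15
  7: probe_limits: scanning 5 entries
  8: leaving probe_limits with 8
  9: stage result 8
Execution walk:
  merge_totals([8, 5, 3, 3, 3], 5) -> 1  [called from grade_run, line 10]
  grade_run([8, 5, 3, 3, 3], 5) -> 15  [called from main, line 37]
  probe_limits([8, 5, 3, 3, 3]) -> 5  [called from main, line 39]
  update_gauge(15, 5) -> 15  [called from main, line 41]
Log origin:
  1: logged in main at line 36
  2: logged in grade_run at line 9
  3: logged in merge_totals at line 2
  4: logged in merge_totals at line 5
  5: logged in grade_run at line 11
  6: logged in main at line 38
  7: logged in probe_limits at line 16
  8: logged in probe_limits at line 21
  9: logged in main at line 40
  10: logged in update_gauge at line 25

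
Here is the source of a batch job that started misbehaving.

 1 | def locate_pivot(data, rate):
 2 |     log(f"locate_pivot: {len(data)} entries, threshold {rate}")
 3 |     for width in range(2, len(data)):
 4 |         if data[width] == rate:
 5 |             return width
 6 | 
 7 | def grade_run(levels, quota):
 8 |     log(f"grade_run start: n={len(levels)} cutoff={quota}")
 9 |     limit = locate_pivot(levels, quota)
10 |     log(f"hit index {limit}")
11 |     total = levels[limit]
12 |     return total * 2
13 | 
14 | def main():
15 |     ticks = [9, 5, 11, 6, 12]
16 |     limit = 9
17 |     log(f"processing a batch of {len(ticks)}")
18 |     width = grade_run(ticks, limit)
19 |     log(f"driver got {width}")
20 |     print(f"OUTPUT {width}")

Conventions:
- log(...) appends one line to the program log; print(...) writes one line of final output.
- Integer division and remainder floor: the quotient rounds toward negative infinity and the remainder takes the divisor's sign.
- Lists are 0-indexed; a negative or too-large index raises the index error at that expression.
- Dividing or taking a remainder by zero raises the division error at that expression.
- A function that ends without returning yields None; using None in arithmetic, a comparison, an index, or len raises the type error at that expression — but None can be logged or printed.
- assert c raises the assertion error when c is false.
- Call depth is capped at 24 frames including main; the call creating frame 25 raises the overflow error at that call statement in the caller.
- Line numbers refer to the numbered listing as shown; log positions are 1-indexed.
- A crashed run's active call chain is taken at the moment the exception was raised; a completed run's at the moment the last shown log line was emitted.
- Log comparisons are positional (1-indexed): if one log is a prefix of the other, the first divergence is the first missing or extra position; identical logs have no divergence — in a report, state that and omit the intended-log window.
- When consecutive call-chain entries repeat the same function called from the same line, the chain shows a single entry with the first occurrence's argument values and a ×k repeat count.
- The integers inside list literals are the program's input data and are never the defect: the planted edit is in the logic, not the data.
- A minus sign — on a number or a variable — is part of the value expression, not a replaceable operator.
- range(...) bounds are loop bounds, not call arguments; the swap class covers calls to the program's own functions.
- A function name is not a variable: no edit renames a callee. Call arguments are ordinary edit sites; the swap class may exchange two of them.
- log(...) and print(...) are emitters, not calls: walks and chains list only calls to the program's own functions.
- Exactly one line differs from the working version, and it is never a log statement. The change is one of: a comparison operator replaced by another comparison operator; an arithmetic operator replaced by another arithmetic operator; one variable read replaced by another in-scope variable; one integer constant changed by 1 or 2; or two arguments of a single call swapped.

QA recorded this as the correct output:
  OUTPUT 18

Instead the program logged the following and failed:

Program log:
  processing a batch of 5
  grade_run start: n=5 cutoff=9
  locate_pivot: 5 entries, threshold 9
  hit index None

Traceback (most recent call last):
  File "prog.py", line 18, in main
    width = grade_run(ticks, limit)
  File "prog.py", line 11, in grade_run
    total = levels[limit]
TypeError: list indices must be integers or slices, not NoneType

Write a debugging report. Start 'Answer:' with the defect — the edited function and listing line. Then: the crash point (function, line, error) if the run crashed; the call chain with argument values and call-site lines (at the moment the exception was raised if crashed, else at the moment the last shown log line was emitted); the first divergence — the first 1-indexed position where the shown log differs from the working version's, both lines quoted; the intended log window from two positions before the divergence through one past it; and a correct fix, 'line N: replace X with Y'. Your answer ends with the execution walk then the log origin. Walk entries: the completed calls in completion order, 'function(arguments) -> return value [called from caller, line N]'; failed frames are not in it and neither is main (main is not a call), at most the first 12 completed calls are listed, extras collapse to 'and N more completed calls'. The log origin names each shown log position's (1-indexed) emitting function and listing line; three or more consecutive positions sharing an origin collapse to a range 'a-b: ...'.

Answer: the defect is in locate_pivot at line 3.
Core observation: At log position 4 the runs split — shown 'hit index None', but the working version logs 'hit index 0'.
Crash: grade_run, line 11, TypeError.
Call chain: main -> grade_run([9, 5, 11, 6, 12], 9) (called at line 18).
First divergence: position 4 — shown 'hit index None', intended 'hit index 0'.
Intended log window:
  2: grade_run start: n=5 cutoff=9
  3: locate_pivot: 5 entries, threshold 9
  4: hit index 0
  5: driver got 18
Execution walk:
  locate_pivot([9, 5, 11, 6, 12], 9) -> None  [called from grade_run, line 9]
Origin of each log line:
  1: from main, line 17
  2: from grade_run, line 8
  3: from locate_pivot, line 2
  4: from grade_run, line 10
A correct fix: line 3: replace `2` with `0`.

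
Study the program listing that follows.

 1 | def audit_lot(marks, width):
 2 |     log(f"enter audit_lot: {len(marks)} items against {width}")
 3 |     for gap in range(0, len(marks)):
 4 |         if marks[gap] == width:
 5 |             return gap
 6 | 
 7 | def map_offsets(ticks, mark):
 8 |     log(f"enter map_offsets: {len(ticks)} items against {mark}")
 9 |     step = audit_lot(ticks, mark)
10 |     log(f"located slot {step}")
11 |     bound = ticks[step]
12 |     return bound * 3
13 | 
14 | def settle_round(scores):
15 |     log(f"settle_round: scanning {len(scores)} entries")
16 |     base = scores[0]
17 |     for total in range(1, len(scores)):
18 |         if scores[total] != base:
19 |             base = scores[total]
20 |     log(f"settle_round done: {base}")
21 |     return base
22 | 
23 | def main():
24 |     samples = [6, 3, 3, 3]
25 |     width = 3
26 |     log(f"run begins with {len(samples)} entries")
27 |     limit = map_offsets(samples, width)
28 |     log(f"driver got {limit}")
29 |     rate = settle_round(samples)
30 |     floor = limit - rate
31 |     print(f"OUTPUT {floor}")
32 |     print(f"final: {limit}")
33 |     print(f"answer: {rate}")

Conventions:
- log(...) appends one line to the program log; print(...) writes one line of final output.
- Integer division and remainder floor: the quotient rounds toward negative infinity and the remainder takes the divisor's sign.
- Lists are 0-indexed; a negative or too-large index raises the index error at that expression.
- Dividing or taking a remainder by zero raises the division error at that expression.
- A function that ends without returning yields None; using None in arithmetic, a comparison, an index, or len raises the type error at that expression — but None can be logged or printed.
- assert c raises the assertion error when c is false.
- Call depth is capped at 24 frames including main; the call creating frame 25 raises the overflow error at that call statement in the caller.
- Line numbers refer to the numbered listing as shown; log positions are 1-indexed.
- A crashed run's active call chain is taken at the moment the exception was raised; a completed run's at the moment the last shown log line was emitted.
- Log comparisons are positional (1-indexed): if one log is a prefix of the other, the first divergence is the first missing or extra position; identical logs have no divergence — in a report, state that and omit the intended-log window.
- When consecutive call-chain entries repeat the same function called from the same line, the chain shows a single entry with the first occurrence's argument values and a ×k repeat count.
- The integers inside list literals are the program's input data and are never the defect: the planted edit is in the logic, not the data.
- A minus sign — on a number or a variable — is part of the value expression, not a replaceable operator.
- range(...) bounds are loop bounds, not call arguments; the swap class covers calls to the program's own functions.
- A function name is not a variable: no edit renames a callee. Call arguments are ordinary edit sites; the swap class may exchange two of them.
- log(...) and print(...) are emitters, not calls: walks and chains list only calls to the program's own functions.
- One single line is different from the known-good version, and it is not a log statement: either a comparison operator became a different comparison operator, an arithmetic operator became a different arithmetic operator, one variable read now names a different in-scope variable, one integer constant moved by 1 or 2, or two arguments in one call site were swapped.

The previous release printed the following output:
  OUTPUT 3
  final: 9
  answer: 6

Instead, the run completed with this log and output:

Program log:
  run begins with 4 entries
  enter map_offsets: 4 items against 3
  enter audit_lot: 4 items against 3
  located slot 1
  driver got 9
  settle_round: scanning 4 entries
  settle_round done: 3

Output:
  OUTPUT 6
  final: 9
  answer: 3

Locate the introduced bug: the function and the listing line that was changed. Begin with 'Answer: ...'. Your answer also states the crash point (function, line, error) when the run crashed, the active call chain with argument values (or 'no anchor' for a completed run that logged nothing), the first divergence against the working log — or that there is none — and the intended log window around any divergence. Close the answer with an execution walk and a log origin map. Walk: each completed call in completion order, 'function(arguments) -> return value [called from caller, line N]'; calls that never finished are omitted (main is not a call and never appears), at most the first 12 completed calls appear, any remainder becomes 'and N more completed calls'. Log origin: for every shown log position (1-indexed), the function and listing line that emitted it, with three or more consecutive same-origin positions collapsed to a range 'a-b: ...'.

Answer: the defect is in settle_round at line 18.
The tell: Log line 7 is where behavior first shows: 'settle_round done: 3' appears instead of 'settle_round done: 6'.
Call chain: main -> settle_round([6, 3, 3, 3]) (called at line 29).
First divergence: at position 7 the run shows 'settle_round done: 3' where the working version logs 'settle_round done: 6'.
Intended log window:
  5: driver got 9
  6: settle_round: scanning 4 entries
  7: settle_round done: 6
Execution walk:
  audit_lot([6, 3, 3, 3], 3) -> 1  [called from map_offsets, line 9]
  map_offsets([6, 3, 3, 3], 3) -> 9  [called from main, line 27]
  settle_round([6, 3, 3, 3]) -> 3  [called from main, line 29]
Log origins:
  1 — main, line 26
  2 — map_offsets, line 8
  3 — audit_lot, line 2
  4 — map_offsets, line 10
  5 — main, line 28
  6 — settle_round, line 15
  7 — settle_round, line 20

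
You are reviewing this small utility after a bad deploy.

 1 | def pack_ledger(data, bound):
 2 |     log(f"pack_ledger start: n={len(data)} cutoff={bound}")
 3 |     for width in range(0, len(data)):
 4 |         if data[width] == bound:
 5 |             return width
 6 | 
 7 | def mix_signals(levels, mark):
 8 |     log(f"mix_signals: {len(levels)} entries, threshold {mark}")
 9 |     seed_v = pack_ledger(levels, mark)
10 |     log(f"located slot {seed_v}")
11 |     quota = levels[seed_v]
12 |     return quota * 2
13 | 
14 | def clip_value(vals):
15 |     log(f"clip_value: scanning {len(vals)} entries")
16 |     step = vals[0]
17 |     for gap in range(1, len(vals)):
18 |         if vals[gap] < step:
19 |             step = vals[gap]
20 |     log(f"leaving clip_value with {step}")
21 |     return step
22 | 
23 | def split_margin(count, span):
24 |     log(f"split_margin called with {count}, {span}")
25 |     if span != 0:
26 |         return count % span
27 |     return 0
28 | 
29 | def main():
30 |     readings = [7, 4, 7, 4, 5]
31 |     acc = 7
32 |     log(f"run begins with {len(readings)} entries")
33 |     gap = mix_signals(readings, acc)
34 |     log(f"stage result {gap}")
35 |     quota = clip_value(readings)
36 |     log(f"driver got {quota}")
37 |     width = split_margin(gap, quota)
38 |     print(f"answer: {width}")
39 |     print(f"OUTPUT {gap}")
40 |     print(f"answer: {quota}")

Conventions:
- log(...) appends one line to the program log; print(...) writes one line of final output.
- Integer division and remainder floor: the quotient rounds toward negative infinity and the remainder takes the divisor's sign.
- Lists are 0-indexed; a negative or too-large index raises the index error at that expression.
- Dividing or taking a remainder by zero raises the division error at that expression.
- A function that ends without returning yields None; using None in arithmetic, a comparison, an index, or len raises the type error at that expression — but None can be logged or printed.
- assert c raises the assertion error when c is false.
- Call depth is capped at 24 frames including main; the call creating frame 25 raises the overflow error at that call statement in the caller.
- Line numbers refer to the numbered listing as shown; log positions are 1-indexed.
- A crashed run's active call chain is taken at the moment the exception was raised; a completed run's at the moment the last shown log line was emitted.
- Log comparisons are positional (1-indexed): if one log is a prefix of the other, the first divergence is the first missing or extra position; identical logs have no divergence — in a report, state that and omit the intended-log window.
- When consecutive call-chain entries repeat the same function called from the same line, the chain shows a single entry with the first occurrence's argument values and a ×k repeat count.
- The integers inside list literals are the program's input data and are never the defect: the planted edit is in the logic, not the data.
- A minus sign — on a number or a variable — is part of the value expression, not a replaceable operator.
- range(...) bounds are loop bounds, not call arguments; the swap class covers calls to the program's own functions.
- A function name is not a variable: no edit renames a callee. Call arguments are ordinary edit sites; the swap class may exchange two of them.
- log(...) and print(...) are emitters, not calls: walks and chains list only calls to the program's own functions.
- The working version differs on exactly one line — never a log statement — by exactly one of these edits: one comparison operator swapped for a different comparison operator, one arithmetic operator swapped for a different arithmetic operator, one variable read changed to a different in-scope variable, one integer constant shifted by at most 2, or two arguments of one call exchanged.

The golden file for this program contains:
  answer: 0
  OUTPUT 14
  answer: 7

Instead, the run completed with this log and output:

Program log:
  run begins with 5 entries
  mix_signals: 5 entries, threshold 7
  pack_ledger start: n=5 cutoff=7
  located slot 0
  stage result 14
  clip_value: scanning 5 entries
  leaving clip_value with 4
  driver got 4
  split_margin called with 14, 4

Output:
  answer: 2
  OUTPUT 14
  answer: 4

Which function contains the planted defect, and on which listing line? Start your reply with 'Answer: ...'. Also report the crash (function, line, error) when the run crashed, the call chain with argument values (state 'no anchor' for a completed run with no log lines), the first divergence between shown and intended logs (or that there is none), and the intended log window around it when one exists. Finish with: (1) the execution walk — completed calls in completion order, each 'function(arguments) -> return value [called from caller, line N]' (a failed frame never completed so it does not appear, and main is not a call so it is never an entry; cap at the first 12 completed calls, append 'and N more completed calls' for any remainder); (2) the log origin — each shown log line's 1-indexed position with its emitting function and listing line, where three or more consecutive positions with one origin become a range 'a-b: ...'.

Answer: the defect is in clip_value at line 18.
Core observation: Position 7 is the first bad log line: 'leaving clip_value with 4' should read 'leaving clip_value with 7'.
Call chain: main -> split_margin(14, 4) (called at line 37).
First divergence: position 7 — the shown line 'leaving clip_value with 4' should read 'leaving clip_value with 7'.
Intended log window:
  5: stage result 14
  6: clip_value: scanning 5 entries
  7: leaving clip_value with 7
  8: driver got 7
Execution walk:
  pack_ledger([7, 4, 7, 4, 5], 7) -> 0  [called from mix_signals, line 9]
  mix_signals([7, 4, 7, 4, 5], 7) -> 14  [called from main, line 33]
  clip_value([7, 4, 7, 4, 5]) -> 4  [called from main, line 35]
  split_margin(14, 4) -> 2  [called from main, line 37]
Origin of each log line:
  1: emitted by main (line 32)
  2: emitted by mix_signals (line 8)
  3: emitted by pack_ledger (line 2)
  4: emitted by mix_signals (line 10)
  5: emitted by main (line 34)
  6: emitted by clip_value (line 15)
  7: emitted by clip_value (line 20)
  8: emitted by main (line 36)
  9: emitted by split_margin (line 24)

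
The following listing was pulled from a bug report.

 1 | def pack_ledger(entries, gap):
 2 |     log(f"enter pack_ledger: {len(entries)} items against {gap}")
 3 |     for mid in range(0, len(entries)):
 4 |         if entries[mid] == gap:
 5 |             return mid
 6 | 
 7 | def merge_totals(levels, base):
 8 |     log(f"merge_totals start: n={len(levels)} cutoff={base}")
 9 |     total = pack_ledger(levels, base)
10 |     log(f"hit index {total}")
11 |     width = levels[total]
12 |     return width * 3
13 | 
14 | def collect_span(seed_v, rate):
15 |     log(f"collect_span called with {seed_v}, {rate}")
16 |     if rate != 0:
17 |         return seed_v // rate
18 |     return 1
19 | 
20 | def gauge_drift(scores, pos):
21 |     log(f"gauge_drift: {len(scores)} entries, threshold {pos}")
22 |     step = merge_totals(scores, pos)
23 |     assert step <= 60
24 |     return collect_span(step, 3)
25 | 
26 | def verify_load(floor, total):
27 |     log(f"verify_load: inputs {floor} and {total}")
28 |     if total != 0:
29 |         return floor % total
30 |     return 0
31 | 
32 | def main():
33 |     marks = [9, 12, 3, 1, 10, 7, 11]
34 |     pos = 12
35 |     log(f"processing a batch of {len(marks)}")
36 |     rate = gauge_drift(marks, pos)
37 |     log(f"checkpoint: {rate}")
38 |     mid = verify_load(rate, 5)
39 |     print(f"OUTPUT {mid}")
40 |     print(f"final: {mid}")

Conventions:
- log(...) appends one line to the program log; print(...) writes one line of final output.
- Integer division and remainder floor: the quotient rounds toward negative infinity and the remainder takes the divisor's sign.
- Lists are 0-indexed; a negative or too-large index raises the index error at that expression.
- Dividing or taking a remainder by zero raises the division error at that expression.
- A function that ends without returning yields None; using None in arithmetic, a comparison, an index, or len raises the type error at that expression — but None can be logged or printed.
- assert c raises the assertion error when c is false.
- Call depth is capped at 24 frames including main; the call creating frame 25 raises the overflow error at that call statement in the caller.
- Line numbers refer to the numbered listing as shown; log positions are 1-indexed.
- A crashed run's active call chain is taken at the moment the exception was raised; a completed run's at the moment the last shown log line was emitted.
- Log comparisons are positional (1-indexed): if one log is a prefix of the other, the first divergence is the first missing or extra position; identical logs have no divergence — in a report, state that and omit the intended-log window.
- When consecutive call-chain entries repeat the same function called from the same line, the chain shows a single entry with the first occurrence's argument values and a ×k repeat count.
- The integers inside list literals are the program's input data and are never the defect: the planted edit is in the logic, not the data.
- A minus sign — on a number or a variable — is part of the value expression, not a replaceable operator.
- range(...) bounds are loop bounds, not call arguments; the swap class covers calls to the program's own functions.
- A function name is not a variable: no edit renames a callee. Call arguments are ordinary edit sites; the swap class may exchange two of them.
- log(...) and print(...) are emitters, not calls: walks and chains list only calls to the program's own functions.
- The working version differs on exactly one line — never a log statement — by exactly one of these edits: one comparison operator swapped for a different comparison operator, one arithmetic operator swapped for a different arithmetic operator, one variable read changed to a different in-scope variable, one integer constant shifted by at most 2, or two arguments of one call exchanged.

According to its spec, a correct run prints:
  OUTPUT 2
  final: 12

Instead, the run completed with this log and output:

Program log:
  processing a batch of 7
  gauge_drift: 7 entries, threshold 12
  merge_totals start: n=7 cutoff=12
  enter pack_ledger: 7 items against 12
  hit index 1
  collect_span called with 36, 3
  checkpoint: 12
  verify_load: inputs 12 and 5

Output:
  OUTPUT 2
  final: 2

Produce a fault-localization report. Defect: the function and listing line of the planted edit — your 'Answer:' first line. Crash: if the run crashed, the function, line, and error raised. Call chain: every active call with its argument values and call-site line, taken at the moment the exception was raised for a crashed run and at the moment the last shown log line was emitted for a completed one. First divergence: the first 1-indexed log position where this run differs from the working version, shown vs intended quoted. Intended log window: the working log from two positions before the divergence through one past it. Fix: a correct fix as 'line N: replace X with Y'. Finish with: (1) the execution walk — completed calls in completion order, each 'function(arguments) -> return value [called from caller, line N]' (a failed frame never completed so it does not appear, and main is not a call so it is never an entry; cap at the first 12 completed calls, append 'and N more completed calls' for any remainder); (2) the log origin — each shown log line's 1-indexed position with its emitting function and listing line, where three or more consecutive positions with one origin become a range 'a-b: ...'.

Answer: the defect is in main at line 40.
Key fact: Nothing in the log betrays the bug — only the output does.
Call chain: main -> verify_load(12, 5) (called at line 38).
First divergence: there is none — every log position agrees.
Execution walk:
  pack_ledger([9, 12, 3, 1, 10, 7, 11], 12) -> 1  [called from merge_totals, line 9]
  merge_totals([9, 12, 3, 1, 10, 7, 11], 12) -> 36  [called from gauge_drift, line 22]
  collect_span(36, 3) -> 12  [called from gauge_drift, line 24]
  gauge_drift([9, 12, 3, 1, 10, 7, 11], 12) -> 12  [called from main, line 36]
  verify_load(12, 5) -> 2  [called from main, line 38]
Origin of each log line:
  1: logged in main at line 35
  2: logged in gauge_drift at line 21
  3: logged in merge_totals at line 8
  4: logged in pack_ledger at line 2
  5: logged in merge_totals at line 10
  6: logged in collect_span at line 15
  7: logged in main at line 37
  8: logged in verify_load at line 27
A correct fix: line 40: replace `mid` with `rate`.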